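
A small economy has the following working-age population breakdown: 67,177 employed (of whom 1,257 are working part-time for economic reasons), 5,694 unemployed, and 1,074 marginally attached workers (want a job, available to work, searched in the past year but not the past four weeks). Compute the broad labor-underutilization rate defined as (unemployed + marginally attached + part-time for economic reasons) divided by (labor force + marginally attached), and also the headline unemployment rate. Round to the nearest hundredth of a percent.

Broad underutilization rate ≈ 10.85%; headline unemployment rate ≈ 7.81%.

Labor force = 67,177 + 5,694 = 72,871.
Numerator = 5,694 + 1,074 + 1,257 = 8,025.
Denominator = 72,871 + 1,074 = 73,945.
Broad rate = 8,025 / 73,945 = 10.85%.
Headline unemployment rate = 5,694 / 72,871 = 7.81%.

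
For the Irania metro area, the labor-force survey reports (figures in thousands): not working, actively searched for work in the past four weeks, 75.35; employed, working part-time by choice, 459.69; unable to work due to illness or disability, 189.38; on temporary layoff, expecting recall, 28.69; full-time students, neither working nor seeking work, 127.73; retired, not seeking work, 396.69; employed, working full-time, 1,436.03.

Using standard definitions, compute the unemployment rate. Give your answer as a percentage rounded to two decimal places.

Unemployment rate ≈ 5.20%.

Employed = 459.69 + 1,436.03 = 1,895.72 thousand.
Unemployed = 75.35 + 28.69 = 104.04 thousand (jobless and actively searching, or on temporary layoff).
Labor force = 1,895.72 + 104.04 = 1,999.76 thousand.
Unemployment rate = 104.04 / 1,999.76 = 5.20%.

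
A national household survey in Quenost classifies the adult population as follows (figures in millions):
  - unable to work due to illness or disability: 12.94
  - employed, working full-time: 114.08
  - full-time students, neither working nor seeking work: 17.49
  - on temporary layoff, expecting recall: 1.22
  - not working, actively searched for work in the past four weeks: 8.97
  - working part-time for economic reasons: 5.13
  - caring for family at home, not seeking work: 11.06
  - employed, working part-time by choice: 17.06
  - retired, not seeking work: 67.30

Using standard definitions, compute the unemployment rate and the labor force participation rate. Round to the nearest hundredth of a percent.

Employed = 114.08 + 5.13 + 17.06 = 136.27 million (anyone who worked, including part-time for economic reasons, counts as employed).
Unemployed = 1.22 + 8.97 = 10.19 million (jobless and actively searching, or on temporary layoff).
Labor force = 136.27 + 10.19 = 146.46 million.
Not in labor force = 12.94 + 17.49 + 11.06 + 67.30 = 108.79 million (those not working and not actively searching are outside the labor force).
Civilian working-age population = 146.46 + 108.79 = 255.25 million.
Unemployment rate = 10.19 / 146.46 = 6.96%.
Labor force participation rate = 146.46 / 255.25 = 57.38%.

Unemployment rate ≈ 6.96%; labor force participation rate ≈ 57.38%.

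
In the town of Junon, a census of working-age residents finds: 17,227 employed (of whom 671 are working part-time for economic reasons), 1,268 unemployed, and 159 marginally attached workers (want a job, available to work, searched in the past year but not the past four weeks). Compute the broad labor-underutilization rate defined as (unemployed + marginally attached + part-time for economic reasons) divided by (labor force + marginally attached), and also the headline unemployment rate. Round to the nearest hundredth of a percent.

Broad underutilization rate ≈ 11.25%; headline unemployment rate ≈ 6.86%.

Labor force = 17,227 + 1,268 = 18,495.
Numerator = 1,268 + 159 + 671 = 2,098.
Denominator = 18,495 + 159 = 18,654.
Broad rate = 2,098 / 18,654 = 11.25%.
Headline unemployment rate = 1,268 / 18,495 = 6.86%.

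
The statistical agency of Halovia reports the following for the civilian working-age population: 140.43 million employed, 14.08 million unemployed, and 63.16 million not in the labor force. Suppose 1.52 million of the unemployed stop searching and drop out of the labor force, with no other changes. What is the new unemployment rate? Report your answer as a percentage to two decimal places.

Initially, labor force = 140.43 + 14.08 = 154.51 million, so u = 14.08/154.51 = 9.11%.
After the change, unemployed and labor force both fall by 1.52 → E = 140.43, U = 12.56, labor force = 152.99 million.
New unemployment rate = 12.56 / 152.99 = 8.21%.

New unemployment rate ≈ 8.21%.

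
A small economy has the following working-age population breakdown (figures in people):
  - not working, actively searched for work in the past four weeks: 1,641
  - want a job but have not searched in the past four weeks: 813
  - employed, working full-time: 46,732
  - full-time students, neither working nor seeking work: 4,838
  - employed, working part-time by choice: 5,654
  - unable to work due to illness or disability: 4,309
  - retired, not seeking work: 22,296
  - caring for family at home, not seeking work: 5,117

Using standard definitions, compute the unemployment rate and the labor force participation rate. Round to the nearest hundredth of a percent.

Unemployment rate ≈ 3.04%; labor force participation rate ≈ 59.11%.

Employed = 46,732 + 5,654 = 52,386.
Unemployed = 1,641.
Labor force = 52,386 + 1,641 = 54,027.
Not in labor force = 813 + 4,838 + 4,309 + 22,296 + 5,117 = 37,373 (those not working and not actively searching are outside the labor force — including those who want a job but have given up searching).
Civilian working-age population = 54,027 + 37,373 = 91,400.
Unemployment rate = 1,641 / 54,027 = 3.04%.
Labor force participation rate = 54,027 / 91,400 = 59.11%.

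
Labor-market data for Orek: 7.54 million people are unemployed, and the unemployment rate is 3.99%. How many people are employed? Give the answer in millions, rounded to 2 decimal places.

Labor force = U / u = 7.54 / 0.0399 ≈ 188.97 million.
Employed = labor force − unemployed = 188.97 − 7.54 = 181.43 million.

About 181.43 million are employed.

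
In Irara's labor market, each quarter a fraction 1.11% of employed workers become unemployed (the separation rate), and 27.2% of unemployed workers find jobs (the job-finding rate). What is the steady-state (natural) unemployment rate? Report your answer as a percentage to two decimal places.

At steady state the flows balance: s·E = f·U, so U/(E+U) = s/(s+f).
u* = 1.11 / (1.11 + 27.2) = 1.11 / 28.31 = 3.92%.

Steady-state unemployment rate ≈ 3.92%.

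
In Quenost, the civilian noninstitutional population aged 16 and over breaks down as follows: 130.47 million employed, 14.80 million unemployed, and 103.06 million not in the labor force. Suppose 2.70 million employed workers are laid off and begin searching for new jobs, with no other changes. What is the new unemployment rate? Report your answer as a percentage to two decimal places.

Initially, labor force = 130.47 + 14.80 = 145.27 million, so u = 14.80/145.27 = 10.19%.
After the change, employed falls and unemployed rises by 2.70; labor force unchanged → E = 127.77, U = 17.50, labor force = 145.27 million.
New unemployment rate = 17.50 / 145.27 = 12.05%.

New unemployment rate ≈ 12.05%.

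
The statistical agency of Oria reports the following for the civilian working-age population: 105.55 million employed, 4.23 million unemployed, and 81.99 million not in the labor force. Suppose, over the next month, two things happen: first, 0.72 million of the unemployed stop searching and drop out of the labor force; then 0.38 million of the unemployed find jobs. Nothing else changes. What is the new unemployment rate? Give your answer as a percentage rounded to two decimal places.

Initially, labor force = 105.55 + 4.23 = 109.78 million, so u = 4.23/109.78 = 3.85%.
After the first change, unemployed and labor force both fall by 0.72 → E = 105.55, U = 3.51, labor force = 109.06 million.
After the second change, unemployed falls and employed rises by 0.38; labor force unchanged → E = 105.93, U = 3.13, labor force = 109.06 million.
New unemployment rate = 3.13 / 109.06 = 2.87%.

New unemployment rate ≈ 2.87%.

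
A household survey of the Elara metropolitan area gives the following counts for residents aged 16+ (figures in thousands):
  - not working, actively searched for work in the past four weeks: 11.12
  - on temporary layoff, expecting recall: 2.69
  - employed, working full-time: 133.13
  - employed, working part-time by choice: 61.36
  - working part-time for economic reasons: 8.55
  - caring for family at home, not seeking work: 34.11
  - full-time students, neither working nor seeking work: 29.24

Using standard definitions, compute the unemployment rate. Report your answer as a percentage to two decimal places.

Unemployment rate ≈ 6.37%.

Employed = 133.13 + 61.36 + 8.55 = 203.04 thousand (anyone who worked, including part-time for economic reasons, counts as employed).
Unemployed = 11.12 + 2.69 = 13.81 thousand (jobless and actively searching, or on temporary layoff).
Labor force = 203.04 + 13.81 = 216.85 thousand.
Unemployment rate = 13.81 / 216.85 = 6.37%.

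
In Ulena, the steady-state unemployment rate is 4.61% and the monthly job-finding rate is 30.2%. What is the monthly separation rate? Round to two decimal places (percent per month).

From u* = s/(s+f): s = u·f/(1−u).
s = 0.0461 × 30.2 / (1 − 0.0461) = 1.3922 / 0.9539 ≈ 1.46% per month.

Separation rate ≈ 1.46% per month.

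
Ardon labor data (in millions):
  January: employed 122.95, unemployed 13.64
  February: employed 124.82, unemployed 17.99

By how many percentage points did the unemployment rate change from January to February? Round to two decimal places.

January: labor force = 122.95 + 13.64 = 136.59; u = 13.64/136.59 = 9.99%.
February: labor force = 124.82 + 17.99 = 142.81; u = 17.99/142.81 = 12.60%.
Change = 12.60% − 9.99% = +2.61 pp.

The unemployment rate changed by +2.61 percentage points.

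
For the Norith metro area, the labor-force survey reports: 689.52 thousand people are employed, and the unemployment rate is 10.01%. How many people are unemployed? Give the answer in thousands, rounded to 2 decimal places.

Let U be the number unemployed. The labor force is E + U, and U/(E+U) = 0.1001.
So U = 0.1001 × 689.52 / (1 − 0.1001) = 69.0210 / 0.8999 ≈ 76.70 thousand.

About 76.70 thousand are unemployed.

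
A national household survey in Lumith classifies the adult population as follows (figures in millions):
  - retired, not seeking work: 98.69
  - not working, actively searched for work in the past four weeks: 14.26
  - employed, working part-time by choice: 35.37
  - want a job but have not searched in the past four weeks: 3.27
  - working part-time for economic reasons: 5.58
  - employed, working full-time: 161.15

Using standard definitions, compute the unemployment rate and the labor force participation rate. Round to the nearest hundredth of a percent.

Employed = 35.37 + 5.58 + 161.15 = 202.10 million (anyone who worked, including part-time for economic reasons, counts as employed).
Unemployed = 14.26 million.
Labor force = 202.10 + 14.26 = 216.36 million.
Not in labor force = 98.69 + 3.27 = 101.96 million (those not working and not actively searching are outside the labor force — including those who want a job but have given up searching).
Civilian working-age population = 216.36 + 101.96 = 318.32 million.
Unemployment rate = 14.26 / 216.36 = 6.59%.
Labor force participation rate = 216.36 / 318.32 = 67.97%.

Unemployment rate ≈ 6.59%; labor force participation rate ≈ 67.97%.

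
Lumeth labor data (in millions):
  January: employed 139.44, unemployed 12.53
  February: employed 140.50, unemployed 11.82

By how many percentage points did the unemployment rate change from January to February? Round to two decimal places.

The unemployment rate changed by −0.49 percentage points.

January: labor force = 139.44 + 12.53 = 151.97; u = 12.53/151.97 = 8.25%.
February: labor force = 140.50 + 11.82 = 152.32; u = 11.82/152.32 = 7.76%.
Change = 7.76% − 8.25% = −0.49 pp.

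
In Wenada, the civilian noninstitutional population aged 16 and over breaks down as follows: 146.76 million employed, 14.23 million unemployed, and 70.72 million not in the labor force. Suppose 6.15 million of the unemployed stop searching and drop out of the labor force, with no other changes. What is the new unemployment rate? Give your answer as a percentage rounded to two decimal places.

New unemployment rate ≈ 5.22%.

Initially, labor force = 146.76 + 14.23 = 160.99 million, so u = 14.23/160.99 = 8.84%.
After the change, unemployed and labor force both fall by 6.15 → E = 146.76, U = 8.08, labor force = 154.84 million.
New unemployment rate = 8.08 / 154.84 = 5.22%.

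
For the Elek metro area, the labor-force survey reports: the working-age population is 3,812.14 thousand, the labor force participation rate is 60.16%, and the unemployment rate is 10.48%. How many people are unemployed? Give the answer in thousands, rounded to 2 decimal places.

About 240.35 thousand are unemployed.

Labor force = 0.6016 × 3,812.14 = 2,293.38 thousand.
Unemployed = 0.1048 × 2,293.38 ≈ 240.35 thousand.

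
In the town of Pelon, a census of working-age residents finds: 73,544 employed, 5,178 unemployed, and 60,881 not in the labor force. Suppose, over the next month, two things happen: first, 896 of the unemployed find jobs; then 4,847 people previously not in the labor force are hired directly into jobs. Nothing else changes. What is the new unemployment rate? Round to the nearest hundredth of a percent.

New unemployment rate ≈ 5.12%.

Initially, labor force = 73,544 + 5,178 = 78,722, so u = 5,178/78,722 = 6.58%.
After the first change, unemployed falls and employed rises by 896; labor force unchanged → E = 74,440, U = 4,282, labor force = 78,722.
After the second change, employed and labor force both rise by 4,847; unemployed unchanged → E = 79,287, U = 4,282, labor force = 83,569.
New unemployment rate = 4,282 / 83,569 = 5.12%.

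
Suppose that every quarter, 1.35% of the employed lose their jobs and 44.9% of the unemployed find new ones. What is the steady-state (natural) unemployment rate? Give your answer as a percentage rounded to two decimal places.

At steady state the flows balance: s·E = f·U, so U/(E+U) = s/(s+f).
u* = 1.35 / (1.35 + 44.9) = 1.35 / 46.25 = 2.92%.

Steady-state unemployment rate ≈ 2.92%.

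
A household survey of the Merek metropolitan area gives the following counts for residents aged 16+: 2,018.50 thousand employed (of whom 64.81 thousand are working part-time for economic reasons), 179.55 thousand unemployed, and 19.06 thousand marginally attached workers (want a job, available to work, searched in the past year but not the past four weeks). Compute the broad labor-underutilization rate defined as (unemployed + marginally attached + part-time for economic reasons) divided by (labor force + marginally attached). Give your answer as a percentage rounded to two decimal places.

Labor force = 2,018.50 + 179.55 = 2,198.05 thousand.
Numerator = 179.55 + 19.06 + 64.81 = 263.42 thousand.
Denominator = 2,198.05 + 19.06 = 2,217.11 thousand.
Broad rate = 263.42 / 2,217.11 = 11.88%.

Broad underutilization rate ≈ 11.88%.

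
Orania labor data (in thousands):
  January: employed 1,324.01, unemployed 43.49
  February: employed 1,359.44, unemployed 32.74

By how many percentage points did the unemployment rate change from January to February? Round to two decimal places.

January: labor force = 1,324.01 + 43.49 = 1,367.50; u = 43.49/1,367.50 = 3.18%.
February: labor force = 1,359.44 + 32.74 = 1,392.18; u = 32.74/1,392.18 = 2.35%.
Change = 2.35% − 3.18% = −0.83 pp.

The unemployment rate changed by −0.83 percentage points.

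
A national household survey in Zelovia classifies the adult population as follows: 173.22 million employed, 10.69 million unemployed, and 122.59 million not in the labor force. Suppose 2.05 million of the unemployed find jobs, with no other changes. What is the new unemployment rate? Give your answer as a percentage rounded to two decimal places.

New unemployment rate ≈ 4.70%.

Initially, labor force = 173.22 + 10.69 = 183.91 million, so u = 10.69/183.91 = 5.81%.
After the change, unemployed falls and employed rises by 2.05; labor force unchanged → E = 175.27, U = 8.64, labor force = 183.91 million.
New unemployment rate = 8.64 / 183.91 = 4.70%.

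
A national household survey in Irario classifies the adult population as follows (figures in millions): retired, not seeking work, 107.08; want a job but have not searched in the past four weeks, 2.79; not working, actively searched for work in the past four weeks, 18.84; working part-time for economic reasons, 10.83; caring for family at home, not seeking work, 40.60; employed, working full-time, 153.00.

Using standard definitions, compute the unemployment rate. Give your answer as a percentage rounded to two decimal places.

Unemployment rate ≈ 10.31%.

Employed = 10.83 + 153.00 = 163.83 million (anyone who worked, including part-time for economic reasons, counts as employed).
Unemployed = 18.84 million.
Labor force = 163.83 + 18.84 = 182.67 million.
Unemployment rate = 18.84 / 182.67 = 10.31%.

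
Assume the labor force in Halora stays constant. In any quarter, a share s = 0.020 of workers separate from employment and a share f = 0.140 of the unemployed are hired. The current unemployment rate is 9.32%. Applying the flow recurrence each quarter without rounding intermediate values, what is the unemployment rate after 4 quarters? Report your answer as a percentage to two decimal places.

Unemployment rate after four quarters ≈ 10.92%.

With a fixed labor force, u_{t+1} = u_t + s·(1−u_t) − f·u_t = u_t·(1−s−f) + s.
Here 1−s−f = 0.840 and s = 0.020.
u_1 = 0.093200 × 0.840 + 0.020 = 0.098288.
u_2 = 0.098288 × 0.840 + 0.020 = 0.102562.
u_3 = 0.102562 × 0.840 + 0.020 = 0.106152.
u_4 = 0.106152 × 0.840 + 0.020 = 0.109168.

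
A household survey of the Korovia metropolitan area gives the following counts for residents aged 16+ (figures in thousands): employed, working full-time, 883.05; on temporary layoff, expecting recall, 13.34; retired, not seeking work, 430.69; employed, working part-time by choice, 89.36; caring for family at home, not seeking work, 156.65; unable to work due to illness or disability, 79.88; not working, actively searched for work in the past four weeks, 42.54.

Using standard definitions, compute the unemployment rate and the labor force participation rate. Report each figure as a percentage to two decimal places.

Employed = 883.05 + 89.36 = 972.41 thousand.
Unemployed = 13.34 + 42.54 = 55.88 thousand (jobless and actively searching, or on temporary layoff).
Labor force = 972.41 + 55.88 = 1,028.29 thousand.
Not in labor force = 430.69 + 156.65 + 79.88 = 667.22 thousand (those not working and not actively searching are outside the labor force).
Civilian working-age population = 1,028.29 + 667.22 = 1,695.51 thousand.
Unemployment rate = 55.88 / 1,028.29 = 5.43%.
Labor force participation rate = 1,028.29 / 1,695.51 = 60.65%.

Unemployment rate ≈ 5.43%; labor force participation rate ≈ 60.65%.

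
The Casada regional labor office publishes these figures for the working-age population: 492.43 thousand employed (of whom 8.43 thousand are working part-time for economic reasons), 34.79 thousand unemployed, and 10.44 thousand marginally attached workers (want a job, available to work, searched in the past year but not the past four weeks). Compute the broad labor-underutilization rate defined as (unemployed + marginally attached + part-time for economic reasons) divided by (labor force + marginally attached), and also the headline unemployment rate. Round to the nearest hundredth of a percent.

Labor force = 492.43 + 34.79 = 527.22 thousand.
Numerator = 34.79 + 10.44 + 8.43 = 53.66 thousand.
Denominator = 527.22 + 10.44 = 537.66 thousand.
Broad rate = 53.66 / 537.66 = 9.98%.
Headline unemployment rate = 34.79 / 527.22 = 6.60%.

Broad underutilization rate ≈ 9.98%; headline unemployment rate ≈ 6.60%.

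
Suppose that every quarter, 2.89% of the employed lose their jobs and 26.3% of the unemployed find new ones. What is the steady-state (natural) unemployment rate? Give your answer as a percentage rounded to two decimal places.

Steady-state unemployment rate ≈ 9.90%.

At steady state the flows balance: s·E = f·U, so U/(E+U) = s/(s+f).
u* = 2.89 / (2.89 + 26.3) = 2.89 / 29.19 = 9.90%.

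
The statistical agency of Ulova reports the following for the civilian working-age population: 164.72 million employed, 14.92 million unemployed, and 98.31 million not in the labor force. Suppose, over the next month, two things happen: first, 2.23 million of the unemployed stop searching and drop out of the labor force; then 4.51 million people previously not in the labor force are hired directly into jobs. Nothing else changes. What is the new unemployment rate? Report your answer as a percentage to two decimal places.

New unemployment rate ≈ 6.98%.

Initially, labor force = 164.72 + 14.92 = 179.64 million, so u = 14.92/179.64 = 8.31%.
After the first change, unemployed and labor force both fall by 2.23 → E = 164.72, U = 12.69, labor force = 177.41 million.
After the second change, employed and labor force both rise by 4.51; unemployed unchanged → E = 169.23, U = 12.69, labor force = 181.92 million.
New unemployment rate = 12.69 / 181.92 = 6.98%.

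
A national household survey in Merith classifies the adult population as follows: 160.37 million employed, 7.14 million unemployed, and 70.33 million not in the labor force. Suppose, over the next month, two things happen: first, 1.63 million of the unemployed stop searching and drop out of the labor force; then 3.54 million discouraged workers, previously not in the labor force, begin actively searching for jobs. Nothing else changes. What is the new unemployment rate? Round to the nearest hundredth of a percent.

Initially, labor force = 160.37 + 7.14 = 167.51 million, so u = 7.14/167.51 = 4.26%.
After the first change, unemployed and labor force both fall by 1.63 → E = 160.37, U = 5.51, labor force = 165.88 million.
After the second change, unemployed and labor force both rise by 3.54 → E = 160.37, U = 9.05, labor force = 169.42 million.
New unemployment rate = 9.05 / 169.42 = 5.34%.

New unemployment rate ≈ 5.34%.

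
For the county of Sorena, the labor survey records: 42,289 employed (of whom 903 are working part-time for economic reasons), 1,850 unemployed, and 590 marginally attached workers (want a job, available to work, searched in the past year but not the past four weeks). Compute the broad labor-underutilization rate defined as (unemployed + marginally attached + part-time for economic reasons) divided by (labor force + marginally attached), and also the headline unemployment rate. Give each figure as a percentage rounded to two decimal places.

Labor force = 42,289 + 1,850 = 44,139.
Numerator = 1,850 + 590 + 903 = 3,343.
Denominator = 44,139 + 590 = 44,729.
Broad rate = 3,343 / 44,729 = 7.47%.
Headline unemployment rate = 1,850 / 44,139 = 4.19%.

Broad underutilization rate ≈ 7.47%; headline unemployment rate ≈ 4.19%.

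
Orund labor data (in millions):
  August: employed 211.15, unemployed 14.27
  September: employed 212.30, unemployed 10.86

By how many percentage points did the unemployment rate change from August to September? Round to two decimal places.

The unemployment rate changed by −1.46 percentage points.

August: labor force = 211.15 + 14.27 = 225.42; u = 14.27/225.42 = 6.33%.
September: labor force = 212.30 + 10.86 = 223.16; u = 10.86/223.16 = 4.87%.
Change = 4.87% − 6.33% = −1.46 pp.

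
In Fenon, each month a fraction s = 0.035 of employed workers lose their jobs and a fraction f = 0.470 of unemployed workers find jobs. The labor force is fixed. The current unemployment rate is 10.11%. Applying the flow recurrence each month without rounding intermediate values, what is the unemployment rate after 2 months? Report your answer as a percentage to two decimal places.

Unemployment rate after two months ≈ 7.71%.

With a fixed labor force, u_{t+1} = u_t + s·(1−u_t) − f·u_t = u_t·(1−s−f) + s.
Here 1−s−f = 0.495 and s = 0.035.
u_1 = 0.101100 × 0.495 + 0.035 = 0.085044.
u_2 = 0.085044 × 0.495 + 0.035 = 0.077097.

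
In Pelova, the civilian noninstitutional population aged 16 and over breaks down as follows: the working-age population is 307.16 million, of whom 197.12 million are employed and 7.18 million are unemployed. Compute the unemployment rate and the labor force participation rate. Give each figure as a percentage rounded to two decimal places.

Unemployment rate ≈ 3.51%; labor force participation rate ≈ 66.51%.

Labor force = employed + unemployed = 197.12 + 7.18 = 204.30 million.
Unemployment rate = 7.18 / 204.30 = 3.51%.
Labor force participation rate = 204.30 / 307.16 = 66.51%.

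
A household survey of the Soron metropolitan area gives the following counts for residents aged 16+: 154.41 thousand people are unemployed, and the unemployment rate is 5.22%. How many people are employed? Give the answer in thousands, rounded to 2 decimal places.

Labor force = U / u = 154.41 / 0.0522 ≈ 2,958.05 thousand.
Employed = labor force − unemployed = 2,958.05 − 154.41 = 2,803.64 thousand.

About 2,803.64 thousand are employed.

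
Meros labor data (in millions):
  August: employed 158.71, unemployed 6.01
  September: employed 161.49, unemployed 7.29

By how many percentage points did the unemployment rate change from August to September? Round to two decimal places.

The unemployment rate changed by +0.67 percentage points.

August: labor force = 158.71 + 6.01 = 164.72; u = 6.01/164.72 = 3.65%.
September: labor force = 161.49 + 7.29 = 168.78; u = 7.29/168.78 = 4.32%.
Change = 4.32% − 3.65% = +0.67 pp.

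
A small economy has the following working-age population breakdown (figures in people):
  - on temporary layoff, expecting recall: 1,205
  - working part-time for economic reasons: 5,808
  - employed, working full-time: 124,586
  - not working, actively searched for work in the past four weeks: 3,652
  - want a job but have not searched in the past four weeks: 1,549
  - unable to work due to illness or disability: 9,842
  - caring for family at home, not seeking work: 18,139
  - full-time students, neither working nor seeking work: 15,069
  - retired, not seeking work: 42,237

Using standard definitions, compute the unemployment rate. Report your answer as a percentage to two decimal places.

Unemployment rate ≈ 3.59%.

Employed = 5,808 + 124,586 = 130,394 (anyone who worked, including part-time for economic reasons, counts as employed).
Unemployed = 1,205 + 3,652 = 4,857 (jobless and actively searching, or on temporary layoff).
Labor force = 130,394 + 4,857 = 135,251.
Unemployment rate = 4,857 / 135,251 = 3.59%.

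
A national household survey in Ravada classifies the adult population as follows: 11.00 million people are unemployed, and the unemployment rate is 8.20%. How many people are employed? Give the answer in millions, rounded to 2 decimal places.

Labor force = U / u = 11.00 / 0.0820 ≈ 134.15 million.
Employed = labor force − unemployed = 134.15 − 11.00 = 123.15 million.

About 123.15 million are employed.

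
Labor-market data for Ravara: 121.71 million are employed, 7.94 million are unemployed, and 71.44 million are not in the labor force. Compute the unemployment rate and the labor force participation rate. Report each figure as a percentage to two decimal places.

Labor force = employed + unemployed = 121.71 + 7.94 = 129.65 million.
Working-age population = 129.65 + 71.44 = 201.09 million.
Unemployment rate = 7.94 / 129.65 = 6.12%.
Labor force participation rate = 129.65 / 201.09 = 64.47%.

Unemployment rate ≈ 6.12%; labor force participation rate ≈ 64.47%.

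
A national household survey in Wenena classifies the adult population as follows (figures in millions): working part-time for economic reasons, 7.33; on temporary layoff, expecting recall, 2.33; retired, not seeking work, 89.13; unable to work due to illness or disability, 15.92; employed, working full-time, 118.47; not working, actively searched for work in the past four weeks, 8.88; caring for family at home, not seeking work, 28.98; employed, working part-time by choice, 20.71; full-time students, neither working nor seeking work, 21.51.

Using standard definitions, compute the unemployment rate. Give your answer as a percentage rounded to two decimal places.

Employed = 7.33 + 118.47 + 20.71 = 146.51 million (anyone who worked, including part-time for economic reasons, counts as employed).
Unemployed = 2.33 + 8.88 = 11.21 million (jobless and actively searching, or on temporary layoff).
Labor force = 146.51 + 11.21 = 157.72 million.
Unemployment rate = 11.21 / 157.72 = 7.11%.

Unemployment rate ≈ 7.11%.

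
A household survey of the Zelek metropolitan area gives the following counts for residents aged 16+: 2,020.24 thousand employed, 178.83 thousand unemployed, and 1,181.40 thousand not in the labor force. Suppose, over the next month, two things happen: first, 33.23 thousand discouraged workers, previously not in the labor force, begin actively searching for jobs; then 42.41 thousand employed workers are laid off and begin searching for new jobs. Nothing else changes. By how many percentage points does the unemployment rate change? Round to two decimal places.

The unemployment rate changes by +3.27 percentage points.

Initially, labor force = 2,020.24 + 178.83 = 2,199.07 thousand, so u = 178.83/2,199.07 = 8.13%.
After the first change, unemployed and labor force both rise by 33.23 → E = 2,020.24, U = 212.06, labor force = 2,232.30 thousand.
After the second change, employed falls and unemployed rises by 42.41; labor force unchanged → E = 1,977.83, U = 254.47, labor force = 2,232.30 thousand.
New unemployment rate = 254.47 / 2,232.30 = 11.40%.
Change = 11.40% − 8.13% = +3.27 percentage points.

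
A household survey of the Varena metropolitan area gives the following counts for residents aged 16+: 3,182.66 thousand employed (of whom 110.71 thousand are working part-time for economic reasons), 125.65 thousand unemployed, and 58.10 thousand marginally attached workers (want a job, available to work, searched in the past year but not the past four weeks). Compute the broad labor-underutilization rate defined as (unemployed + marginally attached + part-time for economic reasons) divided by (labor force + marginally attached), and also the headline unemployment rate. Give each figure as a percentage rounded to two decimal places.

Labor force = 3,182.66 + 125.65 = 3,308.31 thousand.
Numerator = 125.65 + 58.10 + 110.71 = 294.46 thousand.
Denominator = 3,308.31 + 58.10 = 3,366.41 thousand.
Broad rate = 294.46 / 3,366.41 = 8.75%.
Headline unemployment rate = 125.65 / 3,308.31 = 3.80%.

Broad underutilization rate ≈ 8.75%; headline unemployment rate ≈ 3.80%.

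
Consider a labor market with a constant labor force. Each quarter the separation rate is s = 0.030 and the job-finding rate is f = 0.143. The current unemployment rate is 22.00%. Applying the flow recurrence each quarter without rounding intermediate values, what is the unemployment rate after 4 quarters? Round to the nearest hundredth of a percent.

Unemployment rate after four quarters ≈ 19.52%.

With a fixed labor force, u_{t+1} = u_t + s·(1−u_t) − f·u_t = u_t·(1−s−f) + s.
Here 1−s−f = 0.827 and s = 0.030.
u_1 = 0.220000 × 0.827 + 0.030 = 0.211940.
u_2 = 0.211940 × 0.827 + 0.030 = 0.205274.
u_3 = 0.205274 × 0.827 + 0.030 = 0.199762.
u_4 = 0.199762 × 0.827 + 0.030 = 0.195203.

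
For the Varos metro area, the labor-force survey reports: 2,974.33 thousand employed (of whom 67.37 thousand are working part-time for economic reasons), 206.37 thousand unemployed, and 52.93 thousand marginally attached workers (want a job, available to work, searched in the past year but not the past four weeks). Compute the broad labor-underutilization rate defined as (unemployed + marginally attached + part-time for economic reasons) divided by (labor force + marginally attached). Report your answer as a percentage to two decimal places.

Labor force = 2,974.33 + 206.37 = 3,180.70 thousand.
Numerator = 206.37 + 52.93 + 67.37 = 326.67 thousand.
Denominator = 3,180.70 + 52.93 = 3,233.63 thousand.
Broad rate = 326.67 / 3,233.63 = 10.10%.

Broad underutilization rate ≈ 10.10%.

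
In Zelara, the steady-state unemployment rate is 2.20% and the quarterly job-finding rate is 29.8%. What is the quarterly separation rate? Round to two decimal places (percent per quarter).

From u* = s/(s+f): s = u·f/(1−u).
s = 0.0220 × 29.8 / (1 − 0.0220) = 0.6556 / 0.9780 ≈ 0.67% per quarter.

Separation rate ≈ 0.67% per quarter.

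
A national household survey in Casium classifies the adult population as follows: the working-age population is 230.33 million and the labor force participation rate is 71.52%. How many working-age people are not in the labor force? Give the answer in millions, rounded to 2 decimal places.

Share not in the labor force = 1 − 0.7152 = 0.2848.
Not in labor force = 0.2848 × 230.33 ≈ 65.60 million.

About 65.60 million are not in the labor force.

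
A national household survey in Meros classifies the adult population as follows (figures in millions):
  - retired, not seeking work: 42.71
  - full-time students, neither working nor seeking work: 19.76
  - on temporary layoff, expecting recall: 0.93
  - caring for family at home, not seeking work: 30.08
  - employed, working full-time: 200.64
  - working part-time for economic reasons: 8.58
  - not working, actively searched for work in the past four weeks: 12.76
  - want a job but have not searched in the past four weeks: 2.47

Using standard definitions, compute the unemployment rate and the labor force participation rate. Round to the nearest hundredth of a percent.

Employed = 200.64 + 8.58 = 209.22 million (anyone who worked, including part-time for economic reasons, counts as employed).
Unemployed = 0.93 + 12.76 = 13.69 million (jobless and actively searching, or on temporary layoff).
Labor force = 209.22 + 13.69 = 222.91 million.
Not in labor force = 42.71 + 19.76 + 30.08 + 2.47 = 95.02 million (those not working and not actively searching are outside the labor force — including those who want a job but have given up searching).
Civilian working-age population = 222.91 + 95.02 = 317.93 million.
Unemployment rate = 13.69 / 222.91 = 6.14%.
Labor force participation rate = 222.91 / 317.93 = 70.11%.

Unemployment rate ≈ 6.14%; labor force participation rate ≈ 70.11%.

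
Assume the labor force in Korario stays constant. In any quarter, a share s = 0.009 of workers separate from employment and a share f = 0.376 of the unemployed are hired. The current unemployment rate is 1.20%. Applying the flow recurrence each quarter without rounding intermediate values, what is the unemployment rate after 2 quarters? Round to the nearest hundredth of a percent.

Unemployment rate after two quarters ≈ 1.91%.

With a fixed labor force, u_{t+1} = u_t + s·(1−u_t) − f·u_t = u_t·(1−s−f) + s.
Here 1−s−f = 0.615 and s = 0.009.
u_1 = 0.012000 × 0.615 + 0.009 = 0.016380.
u_2 = 0.016380 × 0.615 + 0.009 = 0.019074.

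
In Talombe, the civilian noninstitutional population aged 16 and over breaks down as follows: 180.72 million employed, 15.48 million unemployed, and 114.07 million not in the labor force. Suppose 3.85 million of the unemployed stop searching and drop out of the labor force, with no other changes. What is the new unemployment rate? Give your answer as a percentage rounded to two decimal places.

New unemployment rate ≈ 6.05%.

Initially, labor force = 180.72 + 15.48 = 196.20 million, so u = 15.48/196.20 = 7.89%.
After the change, unemployed and labor force both fall by 3.85 → E = 180.72, U = 11.63, labor force = 192.35 million.
New unemployment rate = 11.63 / 192.35 = 6.05%.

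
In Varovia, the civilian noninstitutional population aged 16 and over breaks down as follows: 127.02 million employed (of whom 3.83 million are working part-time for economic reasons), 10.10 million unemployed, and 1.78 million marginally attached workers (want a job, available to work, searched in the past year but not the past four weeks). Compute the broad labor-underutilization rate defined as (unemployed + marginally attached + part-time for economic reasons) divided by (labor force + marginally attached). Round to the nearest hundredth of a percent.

Broad underutilization rate ≈ 11.31%.

Labor force = 127.02 + 10.10 = 137.12 million.
Numerator = 10.10 + 1.78 + 3.83 = 15.71 million.
Denominator = 137.12 + 1.78 = 138.90 million.
Broad rate = 15.71 / 138.90 = 11.31%.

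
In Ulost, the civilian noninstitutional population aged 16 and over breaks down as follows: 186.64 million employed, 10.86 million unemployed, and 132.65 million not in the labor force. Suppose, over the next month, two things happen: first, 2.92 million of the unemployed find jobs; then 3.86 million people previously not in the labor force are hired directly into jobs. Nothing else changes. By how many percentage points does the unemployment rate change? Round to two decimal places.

The unemployment rate changes by −1.56 percentage points.

Initially, labor force = 186.64 + 10.86 = 197.50 million, so u = 10.86/197.50 = 5.50%.
After the first change, unemployed falls and employed rises by 2.92; labor force unchanged → E = 189.56, U = 7.94, labor force = 197.50 million.
After the second change, employed and labor force both rise by 3.86; unemployed unchanged → E = 193.42, U = 7.94, labor force = 201.36 million.
New unemployment rate = 7.94 / 201.36 = 3.94%.
Change = 3.94% − 5.50% = −1.56 percentage points.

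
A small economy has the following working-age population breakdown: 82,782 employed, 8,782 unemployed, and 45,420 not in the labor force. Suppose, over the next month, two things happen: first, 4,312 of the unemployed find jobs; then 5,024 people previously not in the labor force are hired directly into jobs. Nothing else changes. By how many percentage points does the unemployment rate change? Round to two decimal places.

The unemployment rate changes by −4.96 percentage points.

Initially, labor force = 82,782 + 8,782 = 91,564, so u = 8,782/91,564 = 9.59%.
After the first change, unemployed falls and employed rises by 4,312; labor force unchanged → E = 87,094, U = 4,470, labor force = 91,564.
After the second change, employed and labor force both rise by 5,024; unemployed unchanged → E = 92,118, U = 4,470, labor force = 96,588.
New unemployment rate = 4,470 / 96,588 = 4.63%.
Change = 4.63% − 9.59% = −4.96 percentage points.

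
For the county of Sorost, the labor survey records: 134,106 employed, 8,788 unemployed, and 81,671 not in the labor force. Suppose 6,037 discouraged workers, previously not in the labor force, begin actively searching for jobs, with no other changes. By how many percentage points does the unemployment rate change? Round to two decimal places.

The unemployment rate changes by +3.80 percentage points.

Initially, labor force = 134,106 + 8,788 = 142,894, so u = 8,788/142,894 = 6.15%.
After the change, unemployed and labor force both rise by 6,037 → E = 134,106, U = 14,825, labor force = 148,931.
New unemployment rate = 14,825 / 148,931 = 9.95%.
Change = 9.95% − 6.15% = +3.80 percentage points.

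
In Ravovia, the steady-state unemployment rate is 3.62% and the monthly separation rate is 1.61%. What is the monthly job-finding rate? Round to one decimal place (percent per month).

Job-finding rate ≈ 42.9% per month.

From u* = s/(s+f): f = s·(1−u)/u.
f = 1.61 × (1 − 0.0362) / 0.0362 = 1.5517 / 0.0362 ≈ 42.9% per month.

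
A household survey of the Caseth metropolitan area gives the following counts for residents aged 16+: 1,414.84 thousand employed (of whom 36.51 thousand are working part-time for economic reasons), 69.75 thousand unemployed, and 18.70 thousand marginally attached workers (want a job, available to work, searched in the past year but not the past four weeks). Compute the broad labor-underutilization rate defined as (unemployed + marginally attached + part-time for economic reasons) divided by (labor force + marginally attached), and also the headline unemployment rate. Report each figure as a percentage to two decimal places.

Labor force = 1,414.84 + 69.75 = 1,484.59 thousand.
Numerator = 69.75 + 18.70 + 36.51 = 124.96 thousand.
Denominator = 1,484.59 + 18.70 = 1,503.29 thousand.
Broad rate = 124.96 / 1,503.29 = 8.31%.
Headline unemployment rate = 69.75 / 1,484.59 = 4.70%.

Broad underutilization rate ≈ 8.31%; headline unemployment rate ≈ 4.70%.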